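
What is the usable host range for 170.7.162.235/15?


Network: 170.6.0.0
Broadcast: 170.7.255.255
First usable = network + 1
Last usable = broadcast - 1
Range: 170.6.0.1 to 170.7.255.254


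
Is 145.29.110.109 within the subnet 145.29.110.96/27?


Subnet network: 145.29.110.96
Test IP AND mask: 145.29.110.96
Yes, 145.29.110.109 is in 145.29.110.96/27


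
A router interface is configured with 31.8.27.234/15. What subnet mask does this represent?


/15 means 15 network bits, 17 host bits
Binary: 11111111111111100000000000000000
Mask: 255.254.0.0


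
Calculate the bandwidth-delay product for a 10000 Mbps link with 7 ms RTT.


BDP = bandwidth * RTT
= 10000 Mbps * 7 ms
= 10000 * 1e6 * 7 / 1000 bits
= 70000000 bits
= 8750000 bytes
= 8544.9219 KB
BDP = 70000000 bits (8750000 bytes)


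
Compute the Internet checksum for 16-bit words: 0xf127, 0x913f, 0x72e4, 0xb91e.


Sum all words (with carry folding):
+ 0xf127 = 0xf127
+ 0x913f = 0x8267
+ 0x72e4 = 0xf54b
+ 0xb91e = 0xae6a
One's complement: ~0xae6a
Checksum = 0x5195


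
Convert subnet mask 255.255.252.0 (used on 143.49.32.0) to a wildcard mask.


Subnet mask: 255.255.252.0
Wildcard = 255.255.255.255 - subnet mask
255 - 255 = 0
255 - 255 = 0
255 - 252 = 3
255 - 0 = 255
Wildcard: 0.0.3.255


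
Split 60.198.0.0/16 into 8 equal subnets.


New prefix = 16 + 3 = 19
Each subnet has 8192 addresses
  60.198.0.0/19
  60.198.32.0/19
  60.198.64.0/19
  60.198.96.0/19
  60.198.128.0/19
  60.198.160.0/19
  60.198.192.0/19
  60.198.224.0/19
Subnets: 60.198.0.0/19, 60.198.32.0/19, 60.198.64.0/19, 60.198.96.0/19, 60.198.128.0/19, 60.198.160.0/19, 60.198.192.0/19, 60.198.224.0/19


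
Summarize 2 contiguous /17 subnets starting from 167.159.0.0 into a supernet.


Original prefix: /17
Number of subnets: 2 = 2^1
New prefix = 17 - 1 = 16
Supernet: 167.159.0.0/16


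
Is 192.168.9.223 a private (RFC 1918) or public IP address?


RFC 1918 private ranges:
  10.0.0.0/8 (10.0.0.0 - 10.255.255.255)
  172.16.0.0/12 (172.16.0.0 - 172.31.255.255)
  192.168.0.0/16 (192.168.0.0 - 192.168.255.255)
Private (in 192.168.0.0/16)


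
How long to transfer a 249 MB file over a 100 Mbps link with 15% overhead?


Effective throughput = 100 * (1 - 15/100) = 85 Mbps
File size in Mb = 249 * 8 = 1992 Mb
Time = 1992 / 85
Time = 23.4353 seconds


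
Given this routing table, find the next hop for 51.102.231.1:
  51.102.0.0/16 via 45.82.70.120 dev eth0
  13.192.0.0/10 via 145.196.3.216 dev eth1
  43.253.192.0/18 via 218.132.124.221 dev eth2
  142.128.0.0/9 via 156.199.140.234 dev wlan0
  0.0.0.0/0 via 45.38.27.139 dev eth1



Longest prefix match for 51.102.231.1:
  /16 51.102.0.0: MATCH
  /10 13.192.0.0: no
  /18 43.253.192.0: no
  /9 142.128.0.0: no
  /0 0.0.0.0: MATCH
Selected: next-hop 45.82.70.120 via eth0 (matched /16)


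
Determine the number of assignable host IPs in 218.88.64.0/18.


Host bits = 32 - 18 = 14
Total addresses = 2^14 = 16384
Usable = total - 2 (network and broadcast)
Usable hosts: 16382


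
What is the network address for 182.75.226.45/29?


IP:   10110110.01001011.11100010.00101101
Mask: 11111111.11111111.11111111.11111000
AND operation:
Net:  10110110.01001011.11100010.00101000
Network: 182.75.226.40/29


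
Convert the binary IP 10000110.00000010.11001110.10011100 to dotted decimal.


10000110 = 134
00000010 = 2
11001110 = 206
10011100 = 156
IP: 134.2.206.156


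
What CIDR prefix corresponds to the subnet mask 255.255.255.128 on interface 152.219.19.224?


Binary: 11111111.11111111.11111111.10000000
Count leading 1s
Prefix: /25


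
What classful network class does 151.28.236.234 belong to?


First octet: 151
Binary: 10010111
10xxxxxx -> Class B (128-191)
Class B, default mask 255.255.0.0 (/16)


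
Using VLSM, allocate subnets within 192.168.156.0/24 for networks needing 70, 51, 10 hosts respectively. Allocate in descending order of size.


70 hosts -> /25 (126 usable): 192.168.156.0/25
51 hosts -> /26 (62 usable): 192.168.156.128/26
10 hosts -> /28 (14 usable): 192.168.156.192/28
Allocation: 192.168.156.0/25 (70 hosts, 126 usable); 192.168.156.128/26 (51 hosts, 62 usable); 192.168.156.192/28 (10 hosts, 14 usable)


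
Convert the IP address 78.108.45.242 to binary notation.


78 = 01001110
108 = 01101100
45 = 00101101
242 = 11110010
Binary: 01001110.01101100.00101101.11110010


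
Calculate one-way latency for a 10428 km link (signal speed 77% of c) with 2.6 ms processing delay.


Speed = 0.77 * 3e5 km/s = 231000 km/s
Propagation delay = 10428 / 231000 = 0.0451 s = 45.1429 ms
Processing delay = 2.6 ms
Total one-way latency = 47.7429 ms


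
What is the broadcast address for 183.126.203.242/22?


Network: 183.126.200.0/22
Host bits = 10
Set all host bits to 1:
Broadcast: 183.126.203.255


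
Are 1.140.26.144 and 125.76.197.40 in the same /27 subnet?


Mask: 255.255.255.224
1.140.26.144 AND mask = 1.140.26.128
125.76.197.40 AND mask = 125.76.197.32
No, different subnets (1.140.26.128 vs 125.76.197.32)


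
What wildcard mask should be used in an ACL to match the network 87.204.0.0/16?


Subnet mask: 255.255.0.0
Wildcard = 255.255.255.255 - subnet mask
255 - 255 = 0
255 - 255 = 0
255 - 0 = 255
255 - 0 = 255
Wildcard: 0.0.255.255


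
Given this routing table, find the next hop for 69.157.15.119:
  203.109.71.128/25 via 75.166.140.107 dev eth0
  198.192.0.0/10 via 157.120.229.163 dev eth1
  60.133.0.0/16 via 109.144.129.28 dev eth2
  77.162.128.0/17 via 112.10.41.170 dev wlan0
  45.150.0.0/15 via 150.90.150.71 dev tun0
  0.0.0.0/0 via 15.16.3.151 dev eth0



Longest prefix match for 69.157.15.119:
  /25 203.109.71.128: no
  /10 198.192.0.0: no
  /16 60.133.0.0: no
  /17 77.162.128.0: no
  /15 45.150.0.0: no
  /0 0.0.0.0: MATCH
Selected: next-hop 15.16.3.151 via eth0 (matched /0)


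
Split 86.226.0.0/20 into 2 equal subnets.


New prefix = 20 + 1 = 21
Each subnet has 2048 addresses
  86.226.0.0/21
  86.226.8.0/21
Subnets: 86.226.0.0/21, 86.226.8.0/21


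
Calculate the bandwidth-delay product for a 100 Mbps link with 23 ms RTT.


BDP = bandwidth * RTT
= 100 Mbps * 23 ms
= 100 * 1e6 * 23 / 1000 bits
= 2300000 bits
= 287500 bytes
= 280.7617 KB
BDP = 2300000 bits (287500 bytes)


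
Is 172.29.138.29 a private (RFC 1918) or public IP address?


RFC 1918 private ranges:
  10.0.0.0/8 (10.0.0.0 - 10.255.255.255)
  172.16.0.0/12 (172.16.0.0 - 172.31.255.255)
  192.168.0.0/16 (192.168.0.0 - 192.168.255.255)
Private (in 172.16.0.0/12)


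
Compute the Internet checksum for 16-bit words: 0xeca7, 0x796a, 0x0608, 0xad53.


Sum all words (with carry folding):
+ 0xeca7 = 0xeca7
+ 0x796a = 0x6612
+ 0x0608 = 0x6c1a
+ 0xad53 = 0x196e
One's complement: ~0x196e
Checksum = 0xe691


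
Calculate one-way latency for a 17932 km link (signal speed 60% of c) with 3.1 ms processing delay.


Speed = 0.6 * 3e5 km/s = 180000 km/s
Propagation delay = 17932 / 180000 = 0.0996 s = 99.6222 ms
Processing delay = 3.1 ms
Total one-way latency = 102.7222 ms


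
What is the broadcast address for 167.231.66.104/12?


Network: 167.224.0.0/12
Host bits = 20
Set all host bits to 1:
Broadcast: 167.239.255.255


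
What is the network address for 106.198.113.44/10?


IP:   01101010.11000110.01110001.00101100
Mask: 11111111.11000000.00000000.00000000
AND operation:
Net:  01101010.11000000.00000000.00000000
Network: 106.192.0.0/10


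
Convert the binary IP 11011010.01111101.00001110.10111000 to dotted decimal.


11011010 = 218
01111101 = 125
00001110 = 14
10111000 = 184
IP: 218.125.14.184


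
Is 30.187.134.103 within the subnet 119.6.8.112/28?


Subnet network: 119.6.8.112
Test IP AND mask: 30.187.134.96
No, 30.187.134.103 is not in 119.6.8.112/28


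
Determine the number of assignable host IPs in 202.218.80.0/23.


Host bits = 32 - 23 = 9
Total addresses = 2^9 = 512
Usable = total - 2 (network and broadcast)
Usable hosts: 510


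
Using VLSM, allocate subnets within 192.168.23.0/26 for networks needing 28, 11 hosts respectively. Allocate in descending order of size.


28 hosts -> /27 (30 usable): 192.168.23.0/27
11 hosts -> /28 (14 usable): 192.168.23.32/28
Allocation: 192.168.23.0/27 (28 hosts, 30 usable); 192.168.23.32/28 (11 hosts, 14 usable)


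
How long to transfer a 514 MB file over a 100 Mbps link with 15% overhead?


Effective throughput = 100 * (1 - 15/100) = 85 Mbps
File size in Mb = 514 * 8 = 4112 Mb
Time = 4112 / 85
Time = 48.3765 seconds


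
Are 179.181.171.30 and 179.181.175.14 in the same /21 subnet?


Mask: 255.255.248.0
179.181.171.30 AND mask = 179.181.168.0
179.181.175.14 AND mask = 179.181.168.0
Yes, same subnet (179.181.168.0)


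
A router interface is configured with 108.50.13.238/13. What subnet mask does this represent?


/13 means 13 network bits, 19 host bits
Binary: 11111111111110000000000000000000
Mask: 255.248.0.0


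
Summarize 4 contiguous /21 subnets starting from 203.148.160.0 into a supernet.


Original prefix: /21
Number of subnets: 4 = 2^2
New prefix = 21 - 2 = 19
Supernet: 203.148.160.0/19


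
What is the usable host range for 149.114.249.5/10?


Network: 149.64.0.0
Broadcast: 149.127.255.255
First usable = network + 1
Last usable = broadcast - 1
Range: 149.64.0.1 to 149.127.255.254


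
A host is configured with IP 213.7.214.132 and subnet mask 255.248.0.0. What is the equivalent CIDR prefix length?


Binary: 11111111.11111000.00000000.00000000
Count leading 1s
Prefix: /13


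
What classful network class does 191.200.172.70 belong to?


First octet: 191
Binary: 10111111
10xxxxxx -> Class B (128-191)
Class B, default mask 255.255.0.0 (/16)


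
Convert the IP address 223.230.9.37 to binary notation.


223 = 11011111
230 = 11100110
9 = 00001001
37 = 00100101
Binary: 11011111.11100110.00001001.00100101


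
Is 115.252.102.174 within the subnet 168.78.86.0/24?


Subnet network: 168.78.86.0
Test IP AND mask: 115.252.102.0
No, 115.252.102.174 is not in 168.78.86.0/24


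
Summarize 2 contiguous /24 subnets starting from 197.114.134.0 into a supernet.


Original prefix: /24
Number of subnets: 2 = 2^1
New prefix = 24 - 1 = 23
Supernet: 197.114.134.0/23


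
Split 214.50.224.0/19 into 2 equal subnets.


New prefix = 19 + 1 = 20
Each subnet has 4096 addresses
  214.50.224.0/20
  214.50.240.0/20
Subnets: 214.50.224.0/20, 214.50.240.0/20


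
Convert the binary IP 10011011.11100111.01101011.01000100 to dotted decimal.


10011011 = 155
11100111 = 231
01101011 = 107
01000100 = 68
IP: 155.231.107.68


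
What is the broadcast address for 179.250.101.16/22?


Network: 179.250.100.0/22
Host bits = 10
Set all host bits to 1:
Broadcast: 179.250.103.255


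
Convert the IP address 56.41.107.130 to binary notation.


56 = 00111000
41 = 00101001
107 = 01101011
130 = 10000010
Binary: 00111000.00101001.01101011.10000010


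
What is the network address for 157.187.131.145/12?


IP:   10011101.10111011.10000011.10010001
Mask: 11111111.11110000.00000000.00000000
AND operation:
Net:  10011101.10110000.00000000.00000000
Network: 157.176.0.0/12


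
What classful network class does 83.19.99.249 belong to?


First octet: 83
Binary: 01010011
0xxxxxxx -> Class A (1-126)
Class A, default mask 255.0.0.0 (/8)


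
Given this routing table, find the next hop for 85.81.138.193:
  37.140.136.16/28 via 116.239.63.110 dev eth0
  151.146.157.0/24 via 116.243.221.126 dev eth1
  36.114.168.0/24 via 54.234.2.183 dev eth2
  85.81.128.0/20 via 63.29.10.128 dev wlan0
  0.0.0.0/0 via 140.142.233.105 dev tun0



Longest prefix match for 85.81.138.193:
  /28 37.140.136.16: no
  /24 151.146.157.0: no
  /24 36.114.168.0: no
  /20 85.81.128.0: MATCH
  /0 0.0.0.0: MATCH
Selected: next-hop 63.29.10.128 via wlan0 (matched /20)


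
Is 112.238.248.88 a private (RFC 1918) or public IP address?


RFC 1918 private ranges:
  10.0.0.0/8 (10.0.0.0 - 10.255.255.255)
  172.16.0.0/12 (172.16.0.0 - 172.31.255.255)
  192.168.0.0/16 (192.168.0.0 - 192.168.255.255)
Public (not in any RFC 1918 range)


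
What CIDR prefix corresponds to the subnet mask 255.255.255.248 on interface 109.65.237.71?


Binary: 11111111.11111111.11111111.11111000
Count leading 1s
Prefix: /29


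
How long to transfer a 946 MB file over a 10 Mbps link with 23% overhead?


Effective throughput = 10 * (1 - 23/100) = 7.7 Mbps
File size in Mb = 946 * 8 = 7568 Mb
Time = 7568 / 7.7
Time = 982.8571 seconds


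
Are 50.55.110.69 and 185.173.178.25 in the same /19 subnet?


Mask: 255.255.224.0
50.55.110.69 AND mask = 50.55.96.0
185.173.178.25 AND mask = 185.173.160.0
No, different subnets (50.55.96.0 vs 185.173.160.0)


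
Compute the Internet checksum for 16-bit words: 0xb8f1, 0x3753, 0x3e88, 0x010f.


Sum all words (with carry folding):
+ 0xb8f1 = 0xb8f1
+ 0x3753 = 0xf044
+ 0x3e88 = 0x2ecd
+ 0x010f = 0x2fdc
One's complement: ~0x2fdc
Checksum = 0xd023


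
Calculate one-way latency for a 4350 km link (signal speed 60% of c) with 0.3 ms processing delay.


Speed = 0.6 * 3e5 km/s = 180000 km/s
Propagation delay = 4350 / 180000 = 0.0242 s = 24.1667 ms
Processing delay = 0.3 ms
Total one-way latency = 24.4667 ms


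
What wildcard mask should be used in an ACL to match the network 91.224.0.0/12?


Subnet mask: 255.240.0.0
Wildcard = 255.255.255.255 - subnet mask
255 - 255 = 0
255 - 240 = 15
255 - 0 = 255
255 - 0 = 255
Wildcard: 0.15.255.255


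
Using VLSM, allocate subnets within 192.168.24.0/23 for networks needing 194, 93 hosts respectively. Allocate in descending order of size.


194 hosts -> /24 (254 usable): 192.168.24.0/24
93 hosts -> /25 (126 usable): 192.168.25.0/25
Allocation: 192.168.24.0/24 (194 hosts, 254 usable); 192.168.25.0/25 (93 hosts, 126 usable)


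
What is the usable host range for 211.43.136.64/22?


Network: 211.43.136.0
Broadcast: 211.43.139.255
First usable = network + 1
Last usable = broadcast - 1
Range: 211.43.136.1 to 211.43.139.254


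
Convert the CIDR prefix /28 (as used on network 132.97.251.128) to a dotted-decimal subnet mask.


/28 means 28 network bits, 4 host bits
Binary: 11111111111111111111111111110000
Mask: 255.255.255.240


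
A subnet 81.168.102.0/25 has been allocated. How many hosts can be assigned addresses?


Host bits = 32 - 25 = 7
Total addresses = 2^7 = 128
Usable = total - 2 (network and broadcast)
Usable hosts: 126


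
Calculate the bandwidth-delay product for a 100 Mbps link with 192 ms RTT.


BDP = bandwidth * RTT
= 100 Mbps * 192 ms
= 100 * 1e6 * 192 / 1000 bits
= 19200000 bits
= 2400000 bytes
= 2343.75 KB
BDP = 19200000 bits (2400000 bytes)


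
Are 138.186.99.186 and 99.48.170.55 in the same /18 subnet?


Mask: 255.255.192.0
138.186.99.186 AND mask = 138.186.64.0
99.48.170.55 AND mask = 99.48.128.0
No, different subnets (138.186.64.0 vs 99.48.128.0)


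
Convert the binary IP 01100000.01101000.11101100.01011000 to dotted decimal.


01100000 = 96
01101000 = 104
11101100 = 236
01011000 = 88
IP: 96.104.236.88


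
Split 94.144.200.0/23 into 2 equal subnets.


New prefix = 23 + 1 = 24
Each subnet has 256 addresses
  94.144.200.0/24
  94.144.201.0/24
Subnets: 94.144.200.0/24, 94.144.201.0/24


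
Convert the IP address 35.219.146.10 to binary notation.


35 = 00100011
219 = 11011011
146 = 10010010
10 = 00001010
Binary: 00100011.11011011.10010010.00001010


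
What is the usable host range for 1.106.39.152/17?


Network: 1.106.0.0
Broadcast: 1.106.127.255
First usable = network + 1
Last usable = broadcast - 1
Range: 1.106.0.1 to 1.106.127.254


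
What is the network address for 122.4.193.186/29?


IP:   01111010.00000100.11000001.10111010
Mask: 11111111.11111111.11111111.11111000
AND operation:
Net:  01111010.00000100.11000001.10111000
Network: 122.4.193.184/29


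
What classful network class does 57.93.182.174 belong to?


First octet: 57
Binary: 00111001
0xxxxxxx -> Class A (1-126)
Class A, default mask 255.0.0.0 (/8)


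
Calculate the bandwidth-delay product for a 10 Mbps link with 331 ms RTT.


BDP = bandwidth * RTT
= 10 Mbps * 331 ms
= 10 * 1e6 * 331 / 1000 bits
= 3310000 bits
= 413750 bytes
= 404.0527 KB
BDP = 3310000 bits (413750 bytes)


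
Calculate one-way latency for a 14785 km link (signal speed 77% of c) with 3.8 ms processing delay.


Speed = 0.77 * 3e5 km/s = 231000 km/s
Propagation delay = 14785 / 231000 = 0.064 s = 64.0043 ms
Processing delay = 3.8 ms
Total one-way latency = 67.8043 ms


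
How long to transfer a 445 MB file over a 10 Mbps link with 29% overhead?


Effective throughput = 10 * (1 - 29/100) = 7.1 Mbps
File size in Mb = 445 * 8 = 3560 Mb
Time = 3560 / 7.1
Time = 501.4085 seconds


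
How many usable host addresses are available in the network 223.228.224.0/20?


Host bits = 32 - 20 = 12
Total addresses = 2^12 = 4096
Usable = total - 2 (network and broadcast)
Usable hosts: 4094


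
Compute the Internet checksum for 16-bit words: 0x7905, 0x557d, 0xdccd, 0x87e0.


Sum all words (with carry folding):
+ 0x7905 = 0x7905
+ 0x557d = 0xce82
+ 0xdccd = 0xab50
+ 0x87e0 = 0x3331
One's complement: ~0x3331
Checksum = 0xccce


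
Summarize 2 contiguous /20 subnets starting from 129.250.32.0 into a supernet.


Original prefix: /20
Number of subnets: 2 = 2^1
New prefix = 20 - 1 = 19
Supernet: 129.250.32.0/19


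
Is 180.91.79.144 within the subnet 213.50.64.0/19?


Subnet network: 213.50.64.0
Test IP AND mask: 180.91.64.0
No, 180.91.79.144 is not in 213.50.64.0/19


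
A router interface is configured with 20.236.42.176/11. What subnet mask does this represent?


/11 means 11 network bits, 21 host bits
Binary: 11111111111000000000000000000000
Mask: 255.224.0.0


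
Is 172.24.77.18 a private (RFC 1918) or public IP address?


RFC 1918 private ranges:
  10.0.0.0/8 (10.0.0.0 - 10.255.255.255)
  172.16.0.0/12 (172.16.0.0 - 172.31.255.255)
  192.168.0.0/16 (192.168.0.0 - 192.168.255.255)
Private (in 172.16.0.0/12)


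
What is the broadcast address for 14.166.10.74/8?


Network: 14.0.0.0/8
Host bits = 24
Set all host bits to 1:
Broadcast: 14.255.255.255


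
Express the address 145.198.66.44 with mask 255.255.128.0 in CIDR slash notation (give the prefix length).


Binary: 11111111.11111111.10000000.00000000
Count leading 1s
Prefix: /17


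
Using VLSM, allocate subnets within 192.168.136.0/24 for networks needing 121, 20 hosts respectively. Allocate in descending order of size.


121 hosts -> /25 (126 usable): 192.168.136.0/25
20 hosts -> /27 (30 usable): 192.168.136.128/27
Allocation: 192.168.136.0/25 (121 hosts, 126 usable); 192.168.136.128/27 (20 hosts, 30 usable)


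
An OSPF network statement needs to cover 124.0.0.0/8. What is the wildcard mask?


Subnet mask: 255.0.0.0
Wildcard = 255.255.255.255 - subnet mask
255 - 255 = 0
255 - 0 = 255
255 - 0 = 255
255 - 0 = 255
Wildcard: 0.255.255.255


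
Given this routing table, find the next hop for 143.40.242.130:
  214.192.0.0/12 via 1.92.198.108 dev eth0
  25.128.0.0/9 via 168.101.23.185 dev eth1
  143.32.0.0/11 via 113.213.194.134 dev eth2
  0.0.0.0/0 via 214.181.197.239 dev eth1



Longest prefix match for 143.40.242.130:
  /12 214.192.0.0: no
  /9 25.128.0.0: no
  /11 143.32.0.0: MATCH
  /0 0.0.0.0: MATCH
Selected: next-hop 113.213.194.134 via eth2 (matched /11)


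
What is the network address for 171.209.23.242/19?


IP:   10101011.11010001.00010111.11110010
Mask: 11111111.11111111.11100000.00000000
AND operation:
Net:  10101011.11010001.00000000.00000000
Network: 171.209.0.0/19


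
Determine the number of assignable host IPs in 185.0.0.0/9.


Host bits = 32 - 9 = 23
Total addresses = 2^23 = 8388608
Usable = total - 2 (network and broadcast)
Usable hosts: 8388606


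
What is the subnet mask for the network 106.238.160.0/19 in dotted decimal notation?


/19 means 19 network bits, 13 host bits
Binary: 11111111111111111110000000000000
Mask: 255.255.224.0


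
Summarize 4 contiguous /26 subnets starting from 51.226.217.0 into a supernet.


Original prefix: /26
Number of subnets: 4 = 2^2
New prefix = 26 - 2 = 24
Supernet: 51.226.217.0/24


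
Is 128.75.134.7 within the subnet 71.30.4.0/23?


Subnet network: 71.30.4.0
Test IP AND mask: 128.75.134.0
No, 128.75.134.7 is not in 71.30.4.0/23


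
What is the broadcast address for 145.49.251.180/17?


Network: 145.49.128.0/17
Host bits = 15
Set all host bits to 1:
Broadcast: 145.49.255.255


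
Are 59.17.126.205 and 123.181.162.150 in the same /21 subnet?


Mask: 255.255.248.0
59.17.126.205 AND mask = 59.17.120.0
123.181.162.150 AND mask = 123.181.160.0
No, different subnets (59.17.120.0 vs 123.181.160.0)


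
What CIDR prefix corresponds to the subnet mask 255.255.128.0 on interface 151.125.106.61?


Binary: 11111111.11111111.10000000.00000000
Count leading 1s
Prefix: /17


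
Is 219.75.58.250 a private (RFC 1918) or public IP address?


RFC 1918 private ranges:
  10.0.0.0/8 (10.0.0.0 - 10.255.255.255)
  172.16.0.0/12 (172.16.0.0 - 172.31.255.255)
  192.168.0.0/16 (192.168.0.0 - 192.168.255.255)
Public (not in any RFC 1918 range)


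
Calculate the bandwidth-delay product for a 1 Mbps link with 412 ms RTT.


BDP = bandwidth * RTT
= 1 Mbps * 412 ms
= 1 * 1e6 * 412 / 1000 bits
= 412000 bits
= 51500 bytes
= 50.293 KB
BDP = 412000 bits (51500 bytes)


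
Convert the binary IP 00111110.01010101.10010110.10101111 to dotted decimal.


00111110 = 62
01010101 = 85
10010110 = 150
10101111 = 175
IP: 62.85.150.175


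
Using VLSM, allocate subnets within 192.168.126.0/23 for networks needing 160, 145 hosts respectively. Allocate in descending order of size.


160 hosts -> /24 (254 usable): 192.168.126.0/24
145 hosts -> /24 (254 usable): 192.168.127.0/24
Allocation: 192.168.126.0/24 (160 hosts, 254 usable); 192.168.127.0/24 (145 hosts, 254 usable)


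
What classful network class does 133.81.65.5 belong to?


First octet: 133
Binary: 10000101
10xxxxxx -> Class B (128-191)
Class B, default mask 255.255.0.0 (/16)


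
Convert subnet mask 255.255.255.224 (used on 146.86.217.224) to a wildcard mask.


Subnet mask: 255.255.255.224
Wildcard = 255.255.255.255 - subnet mask
255 - 255 = 0
255 - 255 = 0
255 - 255 = 0
255 - 224 = 31
Wildcard: 0.0.0.31


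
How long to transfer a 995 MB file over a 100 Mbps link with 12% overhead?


Effective throughput = 100 * (1 - 12/100) = 88 Mbps
File size in Mb = 995 * 8 = 7960 Mb
Time = 7960 / 88
Time = 90.4545 seconds


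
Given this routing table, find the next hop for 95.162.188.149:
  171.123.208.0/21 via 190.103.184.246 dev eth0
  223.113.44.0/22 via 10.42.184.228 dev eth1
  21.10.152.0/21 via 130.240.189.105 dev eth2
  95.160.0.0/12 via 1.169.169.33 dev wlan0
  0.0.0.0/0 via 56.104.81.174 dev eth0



Longest prefix match for 95.162.188.149:
  /21 171.123.208.0: no
  /22 223.113.44.0: no
  /21 21.10.152.0: no
  /12 95.160.0.0: MATCH
  /0 0.0.0.0: MATCH
Selected: next-hop 1.169.169.33 via wlan0 (matched /12)


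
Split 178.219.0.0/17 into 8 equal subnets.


New prefix = 17 + 3 = 20
Each subnet has 4096 addresses
  178.219.0.0/20
  178.219.16.0/20
  178.219.32.0/20
  178.219.48.0/20
  178.219.64.0/20
  178.219.80.0/20
  178.219.96.0/20
  178.219.112.0/20
Subnets: 178.219.0.0/20, 178.219.16.0/20, 178.219.32.0/20, 178.219.48.0/20, 178.219.64.0/20, 178.219.80.0/20, 178.219.96.0/20, 178.219.112.0/20


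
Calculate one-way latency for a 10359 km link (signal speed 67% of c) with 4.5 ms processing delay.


Speed = 0.67 * 3e5 km/s = 201000 km/s
Propagation delay = 10359 / 201000 = 0.0515 s = 51.5373 ms
Processing delay = 4.5 ms
Total one-way latency = 56.0373 ms


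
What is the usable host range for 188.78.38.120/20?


Network: 188.78.32.0
Broadcast: 188.78.47.255
First usable = network + 1
Last usable = broadcast - 1
Range: 188.78.32.1 to 188.78.47.254


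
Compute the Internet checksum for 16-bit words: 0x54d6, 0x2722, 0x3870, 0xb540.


Sum all words (with carry folding):
+ 0x54d6 = 0x54d6
+ 0x2722 = 0x7bf8
+ 0x3870 = 0xb468
+ 0xb540 = 0x69a9
One's complement: ~0x69a9
Checksum = 0x9656


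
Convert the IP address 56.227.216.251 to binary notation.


56 = 00111000
227 = 11100011
216 = 11011000
251 = 11111011
Binary: 00111000.11100011.11011000.11111011


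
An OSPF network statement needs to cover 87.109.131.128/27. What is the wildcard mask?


Subnet mask: 255.255.255.224
Wildcard = 255.255.255.255 - subnet mask
255 - 255 = 0
255 - 255 = 0
255 - 255 = 0
255 - 224 = 31
Wildcard: 0.0.0.31


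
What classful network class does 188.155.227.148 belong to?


First octet: 188
Binary: 10111100
10xxxxxx -> Class B (128-191)
Class B, default mask 255.255.0.0 (/16)


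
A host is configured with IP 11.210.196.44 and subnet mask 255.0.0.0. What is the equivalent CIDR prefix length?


Binary: 11111111.00000000.00000000.00000000
Count leading 1s
Prefix: /8


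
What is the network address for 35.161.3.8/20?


IP:   00100011.10100001.00000011.00001000
Mask: 11111111.11111111.11110000.00000000
AND operation:
Net:  00100011.10100001.00000000.00000000
Network: 35.161.0.0/20


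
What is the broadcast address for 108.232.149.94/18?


Network: 108.232.128.0/18
Host bits = 14
Set all host bits to 1:
Broadcast: 108.232.191.255


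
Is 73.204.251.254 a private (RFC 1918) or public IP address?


RFC 1918 private ranges:
  10.0.0.0/8 (10.0.0.0 - 10.255.255.255)
  172.16.0.0/12 (172.16.0.0 - 172.31.255.255)
  192.168.0.0/16 (192.168.0.0 - 192.168.255.255)
Public (not in any RFC 1918 range)


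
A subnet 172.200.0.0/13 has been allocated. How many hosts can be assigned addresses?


Host bits = 32 - 13 = 19
Total addresses = 2^19 = 524288
Usable = total - 2 (network and broadcast)
Usable hosts: 524286


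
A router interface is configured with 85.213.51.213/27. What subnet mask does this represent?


/27 means 27 network bits, 5 host bits
Binary: 11111111111111111111111111100000
Mask: 255.255.255.224


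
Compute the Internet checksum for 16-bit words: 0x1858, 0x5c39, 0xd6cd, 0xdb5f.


Sum all words (with carry folding):
+ 0x1858 = 0x1858
+ 0x5c39 = 0x7491
+ 0xd6cd = 0x4b5f
+ 0xdb5f = 0x26bf
One's complement: ~0x26bf
Checksum = 0xd940


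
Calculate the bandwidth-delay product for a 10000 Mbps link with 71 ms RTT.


BDP = bandwidth * RTT
= 10000 Mbps * 71 ms
= 10000 * 1e6 * 71 / 1000 bits
= 710000000 bits
= 88750000 bytes
= 86669.9219 KB
BDP = 710000000 bits (88750000 bytes)


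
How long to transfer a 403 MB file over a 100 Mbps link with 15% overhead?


Effective throughput = 100 * (1 - 15/100) = 85 Mbps
File size in Mb = 403 * 8 = 3224 Mb
Time = 3224 / 85
Time = 37.9294 seconds


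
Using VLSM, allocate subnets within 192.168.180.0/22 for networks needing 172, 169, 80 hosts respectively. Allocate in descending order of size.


172 hosts -> /24 (254 usable): 192.168.180.0/24
169 hosts -> /24 (254 usable): 192.168.181.0/24
80 hosts -> /25 (126 usable): 192.168.182.0/25
Allocation: 192.168.180.0/24 (172 hosts, 254 usable); 192.168.181.0/24 (169 hosts, 254 usable); 192.168.182.0/25 (80 hosts, 126 usable)


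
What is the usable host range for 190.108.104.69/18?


Network: 190.108.64.0
Broadcast: 190.108.127.255
First usable = network + 1
Last usable = broadcast - 1
Range: 190.108.64.1 to 190.108.127.254


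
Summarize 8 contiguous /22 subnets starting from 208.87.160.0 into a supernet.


Original prefix: /22
Number of subnets: 8 = 2^3
New prefix = 22 - 3 = 19
Supernet: 208.87.160.0/19


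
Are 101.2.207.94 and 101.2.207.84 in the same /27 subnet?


Mask: 255.255.255.224
101.2.207.94 AND mask = 101.2.207.64
101.2.207.84 AND mask = 101.2.207.64
Yes, same subnet (101.2.207.64)


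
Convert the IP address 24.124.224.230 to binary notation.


24 = 00011000
124 = 01111100
224 = 11100000
230 = 11100110
Binary: 00011000.01111100.11100000.11100110


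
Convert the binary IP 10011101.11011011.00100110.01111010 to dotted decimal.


10011101 = 157
11011011 = 219
00100110 = 38
01111010 = 122
IP: 157.219.38.122


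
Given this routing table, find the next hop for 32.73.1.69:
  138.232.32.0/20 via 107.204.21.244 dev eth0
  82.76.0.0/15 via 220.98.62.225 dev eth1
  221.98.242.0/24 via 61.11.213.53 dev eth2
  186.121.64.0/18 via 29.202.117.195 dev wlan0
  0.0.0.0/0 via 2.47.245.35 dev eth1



Longest prefix match for 32.73.1.69:
  /20 138.232.32.0: no
  /15 82.76.0.0: no
  /24 221.98.242.0: no
  /18 186.121.64.0: no
  /0 0.0.0.0: MATCH
Selected: next-hop 2.47.245.35 via eth1 (matched /0)


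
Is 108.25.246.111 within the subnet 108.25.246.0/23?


Subnet network: 108.25.246.0
Test IP AND mask: 108.25.246.0
Yes, 108.25.246.111 is in 108.25.246.0/23


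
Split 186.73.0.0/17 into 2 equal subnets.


New prefix = 17 + 1 = 18
Each subnet has 16384 addresses
  186.73.0.0/18
  186.73.64.0/18
Subnets: 186.73.0.0/18, 186.73.64.0/18


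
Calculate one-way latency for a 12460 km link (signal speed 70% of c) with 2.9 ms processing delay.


Speed = 0.7 * 3e5 km/s = 210000 km/s
Propagation delay = 12460 / 210000 = 0.0593 s = 59.3333 ms
Processing delay = 2.9 ms
Total one-way latency = 62.2333 ms


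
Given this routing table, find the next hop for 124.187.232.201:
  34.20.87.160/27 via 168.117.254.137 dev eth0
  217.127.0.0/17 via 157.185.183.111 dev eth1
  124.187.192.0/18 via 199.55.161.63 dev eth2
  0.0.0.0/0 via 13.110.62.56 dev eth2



Longest prefix match for 124.187.232.201:
  /27 34.20.87.160: no
  /17 217.127.0.0: no
  /18 124.187.192.0: MATCH
  /0 0.0.0.0: MATCH
Selected: next-hop 199.55.161.63 via eth2 (matched /18)


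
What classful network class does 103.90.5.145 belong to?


First octet: 103
Binary: 01100111
0xxxxxxx -> Class A (1-126)
Class A, default mask 255.0.0.0 (/8)


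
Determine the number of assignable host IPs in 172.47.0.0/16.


Host bits = 32 - 16 = 16
Total addresses = 2^16 = 65536
Usable = total - 2 (network and broadcast)
Usable hosts: 65534


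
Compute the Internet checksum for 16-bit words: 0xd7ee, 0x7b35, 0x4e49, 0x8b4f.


Sum all words (with carry folding):
+ 0xd7ee = 0xd7ee
+ 0x7b35 = 0x5324
+ 0x4e49 = 0xa16d
+ 0x8b4f = 0x2cbd
One's complement: ~0x2cbd
Checksum = 0xd342


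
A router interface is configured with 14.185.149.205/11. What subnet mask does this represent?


/11 means 11 network bits, 21 host bits
Binary: 11111111111000000000000000000000
Mask: 255.224.0.0


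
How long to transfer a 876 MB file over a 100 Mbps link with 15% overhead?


Effective throughput = 100 * (1 - 15/100) = 85 Mbps
File size in Mb = 876 * 8 = 7008 Mb
Time = 7008 / 85
Time = 82.4471 seconds


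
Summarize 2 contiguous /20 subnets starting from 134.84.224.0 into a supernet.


Original prefix: /20
Number of subnets: 2 = 2^1
New prefix = 20 - 1 = 19
Supernet: 134.84.224.0/19


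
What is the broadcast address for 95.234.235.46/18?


Network: 95.234.192.0/18
Host bits = 14
Set all host bits to 1:
Broadcast: 95.234.255.255


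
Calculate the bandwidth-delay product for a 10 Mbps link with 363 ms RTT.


BDP = bandwidth * RTT
= 10 Mbps * 363 ms
= 10 * 1e6 * 363 / 1000 bits
= 3630000 bits
= 453750 bytes
= 443.1152 KB
BDP = 3630000 bits (453750 bytes)


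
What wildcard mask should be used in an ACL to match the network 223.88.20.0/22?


Subnet mask: 255.255.252.0
Wildcard = 255.255.255.255 - subnet mask
255 - 255 = 0
255 - 255 = 0
255 - 252 = 3
255 - 0 = 255
Wildcard: 0.0.3.255


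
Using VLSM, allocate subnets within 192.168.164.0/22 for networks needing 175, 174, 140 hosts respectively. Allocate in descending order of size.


175 hosts -> /24 (254 usable): 192.168.164.0/24
174 hosts -> /24 (254 usable): 192.168.165.0/24
140 hosts -> /24 (254 usable): 192.168.166.0/24
Allocation: 192.168.164.0/24 (175 hosts, 254 usable); 192.168.165.0/24 (174 hosts, 254 usable); 192.168.166.0/24 (140 hosts, 254 usable)


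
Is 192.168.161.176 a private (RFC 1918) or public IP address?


RFC 1918 private ranges:
  10.0.0.0/8 (10.0.0.0 - 10.255.255.255)
  172.16.0.0/12 (172.16.0.0 - 172.31.255.255)
  192.168.0.0/16 (192.168.0.0 - 192.168.255.255)
Private (in 192.168.0.0/16)


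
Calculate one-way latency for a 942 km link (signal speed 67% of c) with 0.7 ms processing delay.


Speed = 0.67 * 3e5 km/s = 201000 km/s
Propagation delay = 942 / 201000 = 0.0047 s = 4.6866 ms
Processing delay = 0.7 ms
Total one-way latency = 5.3866 ms


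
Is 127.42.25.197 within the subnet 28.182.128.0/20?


Subnet network: 28.182.128.0
Test IP AND mask: 127.42.16.0
No, 127.42.25.197 is not in 28.182.128.0/20


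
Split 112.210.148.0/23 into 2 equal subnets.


New prefix = 23 + 1 = 24
Each subnet has 256 addresses
  112.210.148.0/24
  112.210.149.0/24
Subnets: 112.210.148.0/24, 112.210.149.0/24


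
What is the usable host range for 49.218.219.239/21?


Network: 49.218.216.0
Broadcast: 49.218.223.255
First usable = network + 1
Last usable = broadcast - 1
Range: 49.218.216.1 to 49.218.223.254


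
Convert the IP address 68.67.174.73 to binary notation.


68 = 01000100
67 = 01000011
174 = 10101110
73 = 01001001
Binary: 01000100.01000011.10101110.01001001


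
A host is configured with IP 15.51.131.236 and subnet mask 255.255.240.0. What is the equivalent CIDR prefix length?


Binary: 11111111.11111111.11110000.00000000
Count leading 1s
Prefix: /20


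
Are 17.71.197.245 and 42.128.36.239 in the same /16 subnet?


Mask: 255.255.0.0
17.71.197.245 AND mask = 17.71.0.0
42.128.36.239 AND mask = 42.128.0.0
No, different subnets (17.71.0.0 vs 42.128.0.0)


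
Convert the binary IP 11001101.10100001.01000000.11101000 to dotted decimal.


11001101 = 205
10100001 = 161
01000000 = 64
11101000 = 232
IP: 205.161.64.232


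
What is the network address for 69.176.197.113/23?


IP:   01000101.10110000.11000101.01110001
Mask: 11111111.11111111.11111110.00000000
AND operation:
Net:  01000101.10110000.11000100.00000000
Network: 69.176.196.0/23


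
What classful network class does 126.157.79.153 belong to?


First octet: 126
Binary: 01111110
0xxxxxxx -> Class A (1-126)
Class A, default mask 255.0.0.0 (/8)


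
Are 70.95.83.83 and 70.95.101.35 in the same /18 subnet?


Mask: 255.255.192.0
70.95.83.83 AND mask = 70.95.64.0
70.95.101.35 AND mask = 70.95.64.0
Yes, same subnet (70.95.64.0)


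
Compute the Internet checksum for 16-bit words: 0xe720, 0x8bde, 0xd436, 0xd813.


Sum all words (with carry folding):
+ 0xe720 = 0xe720
+ 0x8bde = 0x72ff
+ 0xd436 = 0x4736
+ 0xd813 = 0x1f4a
One's complement: ~0x1f4a
Checksum = 0xe0b5


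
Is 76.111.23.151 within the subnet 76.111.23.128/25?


Subnet network: 76.111.23.128
Test IP AND mask: 76.111.23.128
Yes, 76.111.23.151 is in 76.111.23.128/25


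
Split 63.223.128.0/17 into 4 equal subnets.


New prefix = 17 + 2 = 19
Each subnet has 8192 addresses
  63.223.128.0/19
  63.223.160.0/19
  63.223.192.0/19
  63.223.224.0/19
Subnets: 63.223.128.0/19, 63.223.160.0/19, 63.223.192.0/19, 63.223.224.0/19


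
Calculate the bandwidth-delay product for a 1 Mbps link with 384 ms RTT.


BDP = bandwidth * RTT
= 1 Mbps * 384 ms
= 1 * 1e6 * 384 / 1000 bits
= 384000 bits
= 48000 bytes
= 46.875 KB
BDP = 384000 bits (48000 bytes)


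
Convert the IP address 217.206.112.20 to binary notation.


217 = 11011001
206 = 11001110
112 = 01110000
20 = 00010100
Binary: 11011001.11001110.01110000.00010100


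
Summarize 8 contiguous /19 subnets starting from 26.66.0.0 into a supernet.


Original prefix: /19
Number of subnets: 8 = 2^3
New prefix = 19 - 3 = 16
Supernet: 26.66.0.0/16


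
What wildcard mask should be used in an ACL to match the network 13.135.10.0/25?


Subnet mask: 255.255.255.128
Wildcard = 255.255.255.255 - subnet mask
255 - 255 = 0
255 - 255 = 0
255 - 255 = 0
255 - 128 = 127
Wildcard: 0.0.0.127


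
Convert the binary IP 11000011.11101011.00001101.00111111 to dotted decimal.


11000011 = 195
11101011 = 235
00001101 = 13
00111111 = 63
IP: 195.235.13.63


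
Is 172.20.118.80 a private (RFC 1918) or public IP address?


RFC 1918 private ranges:
  10.0.0.0/8 (10.0.0.0 - 10.255.255.255)
  172.16.0.0/12 (172.16.0.0 - 172.31.255.255)
  192.168.0.0/16 (192.168.0.0 - 192.168.255.255)
Private (in 172.16.0.0/12)


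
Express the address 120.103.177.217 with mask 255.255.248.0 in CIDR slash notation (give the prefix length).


Binary: 11111111.11111111.11111000.00000000
Count leading 1s
Prefix: /21


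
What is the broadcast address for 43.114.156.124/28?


Network: 43.114.156.112/28
Host bits = 4
Set all host bits to 1:
Broadcast: 43.114.156.127


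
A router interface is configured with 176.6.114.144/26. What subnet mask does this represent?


/26 means 26 network bits, 6 host bits
Binary: 11111111111111111111111111000000
Mask: 255.255.255.192


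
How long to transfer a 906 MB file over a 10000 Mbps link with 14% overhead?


Effective throughput = 10000 * (1 - 14/100) = 8600 Mbps
File size in Mb = 906 * 8 = 7248 Mb
Time = 7248 / 8600
Time = 0.8428 seconds


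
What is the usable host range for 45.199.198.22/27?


Network: 45.199.198.0
Broadcast: 45.199.198.31
First usable = network + 1
Last usable = broadcast - 1
Range: 45.199.198.1 to 45.199.198.30


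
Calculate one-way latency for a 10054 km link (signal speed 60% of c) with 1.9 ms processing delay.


Speed = 0.6 * 3e5 km/s = 180000 km/s
Propagation delay = 10054 / 180000 = 0.0559 s = 55.8556 ms
Processing delay = 1.9 ms
Total one-way latency = 57.7556 ms


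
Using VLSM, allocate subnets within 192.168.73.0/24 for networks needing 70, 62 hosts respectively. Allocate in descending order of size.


70 hosts -> /25 (126 usable): 192.168.73.0/25
62 hosts -> /26 (62 usable): 192.168.73.128/26
Allocation: 192.168.73.0/25 (70 hosts, 126 usable); 192.168.73.128/26 (62 hosts, 62 usable)


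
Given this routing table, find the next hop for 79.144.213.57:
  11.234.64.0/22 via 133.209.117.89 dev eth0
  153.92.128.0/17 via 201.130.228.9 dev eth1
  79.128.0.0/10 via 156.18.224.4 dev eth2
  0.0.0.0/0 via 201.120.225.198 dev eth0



Longest prefix match for 79.144.213.57:
  /22 11.234.64.0: no
  /17 153.92.128.0: no
  /10 79.128.0.0: MATCH
  /0 0.0.0.0: MATCH
Selected: next-hop 156.18.224.4 via eth2 (matched /10)


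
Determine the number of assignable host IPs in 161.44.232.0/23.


Host bits = 32 - 23 = 9
Total addresses = 2^9 = 512
Usable = total - 2 (network and broadcast)
Usable hosts: 510


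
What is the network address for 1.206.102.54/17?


IP:   00000001.11001110.01100110.00110110
Mask: 11111111.11111111.10000000.00000000
AND operation:
Net:  00000001.11001110.00000000.00000000
Network: 1.206.0.0/17


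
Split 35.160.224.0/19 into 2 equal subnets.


New prefix = 19 + 1 = 20
Each subnet has 4096 addresses
  35.160.224.0/20
  35.160.240.0/20
Subnets: 35.160.224.0/20, 35.160.240.0/20


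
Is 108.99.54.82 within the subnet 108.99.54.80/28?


Subnet network: 108.99.54.80
Test IP AND mask: 108.99.54.80
Yes, 108.99.54.82 is in 108.99.54.80/28


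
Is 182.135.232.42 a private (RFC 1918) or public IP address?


RFC 1918 private ranges:
  10.0.0.0/8 (10.0.0.0 - 10.255.255.255)
  172.16.0.0/12 (172.16.0.0 - 172.31.255.255)
  192.168.0.0/16 (192.168.0.0 - 192.168.255.255)
Public (not in any RFC 1918 range)


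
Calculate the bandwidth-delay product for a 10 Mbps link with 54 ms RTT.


BDP = bandwidth * RTT
= 10 Mbps * 54 ms
= 10 * 1e6 * 54 / 1000 bits
= 540000 bits
= 67500 bytes
= 65.918 KB
BDP = 540000 bits (67500 bytes)


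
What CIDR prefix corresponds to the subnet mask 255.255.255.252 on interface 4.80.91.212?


Binary: 11111111.11111111.11111111.11111100
Count leading 1s
Prefix: /30
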